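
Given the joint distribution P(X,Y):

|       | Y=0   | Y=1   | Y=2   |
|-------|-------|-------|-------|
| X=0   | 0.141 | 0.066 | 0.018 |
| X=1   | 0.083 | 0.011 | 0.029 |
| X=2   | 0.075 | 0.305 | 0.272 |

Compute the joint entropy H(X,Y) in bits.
2.5930 bits

H(X,Y) = -Σ_{x,y} P(x,y) log₂ P(x,y). Per-cell terms -P(x,y)·log₂P(x,y):
  X=0: 0.3985, 0.2588, 0.1043
  X=1: 0.2980, 0.0716, 0.1481
  X=2: 0.2803, 0.5225, 0.5109
Sum of the 9 terms: H(X,Y) = 2.5930 bits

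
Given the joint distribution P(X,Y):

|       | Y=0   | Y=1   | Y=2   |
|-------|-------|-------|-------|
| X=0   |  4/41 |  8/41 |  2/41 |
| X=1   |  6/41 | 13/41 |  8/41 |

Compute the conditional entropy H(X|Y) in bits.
0.9039 bits

H(X|Y) = H(X,Y) - H(Y)

H(X,Y) = -Σ_{x,y} P(x,y) log₂ P(x,y). Per-cell terms -P(x,y)·log₂P(x,y):
  X=0: 0.3276, 0.4600, 0.2126
  X=1: 0.4057, 0.5254, 0.4600
Sum of the 6 terms: H(X,Y) = 2.3913 bits

Marginal of Y (column sums):
  P(Y=0) = 4/41 + 6/41 = 10/41
  P(Y=1) = 8/41 + 13/41 = 21/41
  P(Y=2) = 2/41 + 8/41 = 10/41
H(Y) = -[(10/41)·log₂(10/41) + (21/41)·log₂(21/41) + (10/41)·log₂(10/41)]
  = 0.4965 + 0.4944 + 0.4965 = 1.4874 bits

H(X|Y) = H(X,Y) - H(Y) = 2.3913 - 1.4874 = 0.9039 bits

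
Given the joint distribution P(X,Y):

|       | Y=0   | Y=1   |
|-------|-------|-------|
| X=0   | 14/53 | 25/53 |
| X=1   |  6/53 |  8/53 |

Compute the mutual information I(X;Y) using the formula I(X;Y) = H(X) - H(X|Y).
0.0029 bits

I(X;Y) = H(X) - H(X|Y)

Marginal of X (row sums):
  P(X=0) = 14/53 + 25/53 = 39/53
  P(X=1) = 6/53 + 8/53 = 14/53
H(X) = -[(39/53)·log₂(39/53) + (14/53)·log₂(14/53)]
  = 0.32563 + 0.50732 = 0.83295 bits

Marginal of Y (column sums):
  P(Y=0) = 14/53 + 6/53 = 20/53
  P(Y=1) = 25/53 + 8/53 = 33/53
H(X|Y) = Σ_y P(y)·H(X|Y=y):
  Y=0: P(Y=0) = 20/53, P(X|Y=0) = (7/10, 3/10) → H(X|Y=0) = 0.88129
  Y=1: P(Y=1) = 33/53, P(X|Y=1) = (25/33, 8/33) → H(X|Y=1) = 0.79905
H(X|Y) = (20/53)·0.88129 + (33/53)·0.79905 = 0.83008 bits

I(X;Y) = H(X) - H(X|Y) = 0.83295 - 0.83008 = 0.0029 bits

Cross-check via I(X;Y) = H(X) + H(Y) - H(X,Y): computing H(Y) from the column sums and H(X,Y) from the 4 cells in the same way gives H(Y) = 0.95616 bits and H(X,Y) = 1.78624 bits, so
I(X;Y) = 0.83295 + 0.95616 - 1.78624 = 0.0029 bits ✓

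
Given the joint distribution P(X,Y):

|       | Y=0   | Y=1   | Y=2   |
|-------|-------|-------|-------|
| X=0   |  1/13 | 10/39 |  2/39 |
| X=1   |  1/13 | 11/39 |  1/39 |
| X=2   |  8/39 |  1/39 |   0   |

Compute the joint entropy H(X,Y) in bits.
2.5474 bits

H(X,Y) = -Σ_{x,y} P(x,y) log₂ P(x,y). Per-cell terms -P(x,y)·log₂P(x,y):
  X=0: 0.28465, 0.50345, 0.21976
  X=1: 0.28465, 0.51502, 0.13552
  X=2: 0.46880, 0.13552, 0.00000
  (cells with P = 0 contribute 0)
Sum of the 9 terms: H(X,Y) = 2.5474 bits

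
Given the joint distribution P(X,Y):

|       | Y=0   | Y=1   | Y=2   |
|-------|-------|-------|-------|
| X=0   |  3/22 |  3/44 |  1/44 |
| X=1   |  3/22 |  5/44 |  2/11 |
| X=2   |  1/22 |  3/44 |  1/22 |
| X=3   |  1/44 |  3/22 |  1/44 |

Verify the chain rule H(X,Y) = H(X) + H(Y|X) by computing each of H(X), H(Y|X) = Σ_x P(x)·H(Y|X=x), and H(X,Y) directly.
H(X) = 1.8780 bits, H(Y|X) = 1.4076 bits, H(X,Y) = 3.2856 bits

Marginal of X (row sums):
  P(X=0) = 3/22 + 3/44 + 1/44 = 5/22
  P(X=1) = 3/22 + 5/44 + 2/11 = 19/44
  P(X=2) = 1/22 + 3/44 + 1/22 = 7/44
  P(X=3) = 1/44 + 3/22 + 1/44 = 2/11
H(X) = -[(5/22)·log₂(5/22) + (19/44)·log₂(19/44) + (7/44)·log₂(7/44) + (2/11)·log₂(2/11)]
  = 0.48580 + 0.52315 + 0.42192 + 0.44717 = 1.8780 bits

H(Y|X) = Σ_x P(x)·H(Y|X=x):
  X=0: P(X=0) = 5/22, P(Y|X=0) = (3/5, 3/10, 1/10) → H(Y|X=0) = 1.29546
  X=1: P(X=1) = 19/44, P(Y|X=1) = (6/19, 5/19, 8/19) → H(Y|X=1) = 1.55743
  X=2: P(X=2) = 7/44, P(Y|X=2) = (2/7, 3/7, 2/7) → H(Y|X=2) = 1.55666
  X=3: P(X=3) = 2/11, P(Y|X=3) = (1/8, 3/4, 1/8) → H(Y|X=3) = 1.06128
H(Y|X) = (5/22)·1.29546 + (19/44)·1.55743 + (7/44)·1.55666 + (2/11)·1.06128 = 1.4076 bits

H(X,Y) = -Σ_{x,y} P(x,y) log₂ P(x,y). Per-cell terms -P(x,y)·log₂P(x,y):
  X=0: 0.39197, 0.26417, 0.12408
  X=1: 0.39197, 0.35653, 0.44717
  X=2: 0.20270, 0.26417, 0.20270
  X=3: 0.12408, 0.39197, 0.12408
Sum of the 12 terms: H(X,Y) = 3.2856 bits

Chain rule check:
  H(X) + H(Y|X) = 1.8780 + 1.4076 = 3.2856 bits
  H(X,Y) = 3.2856 bits
✓ Chain rule verified.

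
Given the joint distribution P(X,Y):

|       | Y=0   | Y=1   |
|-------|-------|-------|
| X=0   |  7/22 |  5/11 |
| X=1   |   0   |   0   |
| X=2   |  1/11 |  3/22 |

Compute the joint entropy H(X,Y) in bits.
1.7492 bits

H(X,Y) = -Σ_{x,y} P(x,y) log₂ P(x,y). Per-cell terms -P(x,y)·log₂P(x,y):
  X=0: 0.5257, 0.5170
  X=1: 0.0000, 0.0000
  X=2: 0.3145, 0.3920
  (cells with P = 0 contribute 0)
Sum of the 6 terms: H(X,Y) = 1.7492 bits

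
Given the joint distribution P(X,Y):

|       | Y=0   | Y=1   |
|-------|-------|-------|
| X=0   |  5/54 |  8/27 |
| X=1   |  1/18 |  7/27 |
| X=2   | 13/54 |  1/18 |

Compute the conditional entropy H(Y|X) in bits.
0.7259 bits

H(Y|X) = H(X,Y) - H(X)

H(X,Y) = -Σ_{x,y} P(x,y) log₂ P(x,y). Per-cell terms -P(x,y)·log₂P(x,y):
  X=0: 0.31787, 0.51997
  X=1: 0.23166, 0.50492
  X=2: 0.49459, 0.23166
Sum of the 6 terms: H(X,Y) = 2.3007 bits

Marginal of X (row sums):
  P(X=0) = 5/54 + 8/27 = 7/18
  P(X=1) = 1/18 + 7/27 = 17/54
  P(X=2) = 13/54 + 1/18 = 8/27
H(X) = -[(7/18)·log₂(7/18) + (17/54)·log₂(17/54) + (8/27)·log₂(8/27)]
  = 0.52989 + 0.52493 + 0.51997 = 1.5748 bits

H(Y|X) = H(X,Y) - H(X) = 2.3007 - 1.5748 = 0.7259 bits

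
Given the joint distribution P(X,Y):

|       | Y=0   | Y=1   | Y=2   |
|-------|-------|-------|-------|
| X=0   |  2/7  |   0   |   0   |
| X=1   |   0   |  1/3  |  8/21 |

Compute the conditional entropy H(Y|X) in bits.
0.7120 bits

H(Y|X) = H(X,Y) - H(X)

H(X,Y) = -Σ_{x,y} P(x,y) log₂ P(x,y). Per-cell terms -P(x,y)·log₂P(x,y):
  X=0: 0.5164, 0.0000, 0.0000
  X=1: 0.0000, 0.5283, 0.5304
  (cells with P = 0 contribute 0)
Sum of the 6 terms: H(X,Y) = 1.5751 bits

Marginal of X (row sums):
  P(X=0) = 2/7 + 0 + 0 = 2/7
  P(X=1) = 0 + 1/3 + 8/21 = 5/7
H(X) = -[(2/7)·log₂(2/7) + (5/7)·log₂(5/7)]
  = 0.5164 + 0.3467 = 0.8631 bits

H(Y|X) = H(X,Y) - H(X) = 1.5751 - 0.8631 = 0.7120 bits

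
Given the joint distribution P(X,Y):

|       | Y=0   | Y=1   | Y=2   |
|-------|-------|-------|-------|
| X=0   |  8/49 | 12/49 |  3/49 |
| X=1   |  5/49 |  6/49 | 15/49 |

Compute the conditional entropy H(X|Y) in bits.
0.8311 bits

H(X|Y) = H(X,Y) - H(Y)

H(X,Y) = -Σ_{x,y} P(x,y) log₂ P(x,y). Per-cell terms -P(x,y)·log₂P(x,y):
  X=0: 0.426891, 0.497081, 0.246719
  X=1: 0.335998, 0.370989, 0.522802
Sum of the 6 terms: H(X,Y) = 2.40048 bits

Marginal of Y (column sums):
  P(Y=0) = 8/49 + 5/49 = 13/49
  P(Y=1) = 12/49 + 6/49 = 18/49
  P(Y=2) = 3/49 + 15/49 = 18/49
H(Y) = -[(13/49)·log₂(13/49) + (18/49)·log₂(18/49) + (18/49)·log₂(18/49)]
  = 0.507868 + 0.530737 + 0.530737 = 1.56934 bits

H(X|Y) = H(X,Y) - H(Y) = 2.40048 - 1.56934 = 0.8311 bits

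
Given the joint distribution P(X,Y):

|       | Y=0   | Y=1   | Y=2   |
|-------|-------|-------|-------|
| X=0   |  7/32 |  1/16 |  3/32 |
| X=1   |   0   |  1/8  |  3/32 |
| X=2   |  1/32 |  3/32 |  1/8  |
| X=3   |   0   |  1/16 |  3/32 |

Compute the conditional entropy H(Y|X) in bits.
1.2378 bits

H(Y|X) = H(X,Y) - H(X)

H(X,Y) = -Σ_{x,y} P(x,y) log₂ P(x,y). Per-cell terms -P(x,y)·log₂P(x,y):
  X=0: 0.47964, 0.25000, 0.32016
  X=1: 0.00000, 0.37500, 0.32016
  X=2: 0.15625, 0.32016, 0.37500
  X=3: 0.00000, 0.25000, 0.32016
  (cells with P = 0 contribute 0)
Sum of the 12 terms: H(X,Y) = 3.1665 bits

Marginal of X (row sums):
  P(X=0) = 7/32 + 1/16 + 3/32 = 3/8
  P(X=1) = 0 + 1/8 + 3/32 = 7/32
  P(X=2) = 1/32 + 3/32 + 1/8 = 1/4
  P(X=3) = 0 + 1/16 + 3/32 = 5/32
H(X) = -[(3/8)·log₂(3/8) + (7/32)·log₂(7/32) + (1/4)·log₂(1/4) + (5/32)·log₂(5/32)]
  = 0.53064 + 0.47964 + 0.50000 + 0.41845 = 1.9287 bits

H(Y|X) = H(X,Y) - H(X) = 3.1665 - 1.9287 = 1.2378 bits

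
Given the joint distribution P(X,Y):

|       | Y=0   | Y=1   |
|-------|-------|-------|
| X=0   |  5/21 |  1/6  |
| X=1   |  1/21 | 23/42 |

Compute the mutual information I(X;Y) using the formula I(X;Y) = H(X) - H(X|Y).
0.2281 bits

I(X;Y) = H(X) - H(X|Y)

Marginal of X (row sums):
  P(X=0) = 5/21 + 1/6 = 17/42
  P(X=1) = 1/21 + 23/42 = 25/42
H(X) = -[(17/42)·log₂(17/42) + (25/42)·log₂(25/42)]
  = 0.5282 + 0.4455 = 0.9737 bits

Marginal of Y (column sums):
  P(Y=0) = 5/21 + 1/21 = 2/7
  P(Y=1) = 1/6 + 23/42 = 5/7
H(X|Y) = Σ_y P(y)·H(X|Y=y):
  Y=0: P(Y=0) = 2/7, P(X|Y=0) = (5/6, 1/6) → H(X|Y=0) = 0.6500
  Y=1: P(Y=1) = 5/7, P(X|Y=1) = (7/30, 23/30) → H(X|Y=1) = 0.7838
H(X|Y) = (2/7)·0.6500 + (5/7)·0.7838 = 0.7456 bits

I(X;Y) = H(X) - H(X|Y) = 0.9737 - 0.7456 = 0.2281 bits

Cross-check via I(X;Y) = H(X) + H(Y) - H(X,Y): computing H(Y) from the column sums and H(X,Y) from the 4 cells in the same way gives H(Y) = 0.8631 bits and H(X,Y) = 1.6087 bits, so
I(X;Y) = 0.9737 + 0.8631 - 1.6087 = 0.2281 bits ✓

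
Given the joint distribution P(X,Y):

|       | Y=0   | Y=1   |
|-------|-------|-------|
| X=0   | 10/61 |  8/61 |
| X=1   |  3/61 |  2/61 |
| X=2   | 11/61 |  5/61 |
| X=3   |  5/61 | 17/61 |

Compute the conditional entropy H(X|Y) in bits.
1.7401 bits

H(X|Y) = H(X,Y) - H(Y)

H(X,Y) = -Σ_{x,y} P(x,y) log₂ P(x,y). Per-cell terms -P(x,y)·log₂P(x,y):
  X=0: 0.4277, 0.3844
  X=1: 0.2137, 0.1617
  X=2: 0.4456, 0.2958
  X=3: 0.2958, 0.5137
Sum of the 8 terms: H(X,Y) = 2.7384 bits

Marginal of Y (column sums):
  P(Y=0) = 10/61 + 3/61 + 11/61 + 5/61 = 29/61
  P(Y=1) = 8/61 + 2/61 + 5/61 + 17/61 = 32/61
H(Y) = -[(29/61)·log₂(29/61) + (32/61)·log₂(32/61)]
  = 0.5100 + 0.4883 = 0.9983 bits

H(X|Y) = H(X,Y) - H(Y) = 2.7384 - 0.9983 = 1.7401 bits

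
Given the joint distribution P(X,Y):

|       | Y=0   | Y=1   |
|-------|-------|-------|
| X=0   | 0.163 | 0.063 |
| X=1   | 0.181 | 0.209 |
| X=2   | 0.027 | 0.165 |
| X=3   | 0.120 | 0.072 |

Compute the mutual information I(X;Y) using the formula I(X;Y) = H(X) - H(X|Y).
0.1225 bits

I(X;Y) = H(X) - H(X|Y)

Marginal of X (row sums):
  P(X=0) = 0.163 + 0.063 = 0.226
  P(X=1) = 0.181 + 0.209 = 0.390
  P(X=2) = 0.027 + 0.165 = 0.192
  P(X=3) = 0.120 + 0.072 = 0.192
H(X) = -[0.226·log₂(0.226) + 0.390·log₂(0.390) + 0.192·log₂(0.192) + 0.192·log₂(0.192)]
  = 0.4849 + 0.5298 + 0.4571 + 0.4571 = 1.9289 bits

Marginal of Y (column sums):
  P(Y=0) = 0.163 + 0.181 + 0.027 + 0.120 = 0.491
  P(Y=1) = 0.063 + 0.209 + 0.165 + 0.072 = 0.509
H(X|Y) = Σ_y P(y)·H(X|Y=y):
  Y=0: P(Y=0) = 0.491, P(X|Y=0) = (163/491, 181/491, 27/491, 120/491) → H(X|Y=0) = 1.7858
  Y=1: P(Y=1) = 0.509, P(X|Y=1) = (63/509, 209/509, 165/509, 72/509) → H(X|Y=1) = 1.8263
H(X|Y) = 0.491·1.7858 + 0.509·1.8263 = 1.8064 bits

I(X;Y) = H(X) - H(X|Y) = 1.9289 - 1.8064 = 0.1225 bits

Cross-check via I(X;Y) = H(X) + H(Y) - H(X,Y): computing H(Y) from the column sums and H(X,Y) from the 8 cells in the same way gives H(Y) = 0.9998 bits and H(X,Y) = 2.8062 bits, so
I(X;Y) = 1.9289 + 0.9998 - 2.8062 = 0.1225 bits ✓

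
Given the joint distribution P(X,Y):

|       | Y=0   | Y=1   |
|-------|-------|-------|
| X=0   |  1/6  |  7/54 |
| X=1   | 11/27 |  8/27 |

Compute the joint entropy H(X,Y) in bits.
1.8607 bits

H(X,Y) = -Σ_{x,y} P(x,y) log₂ P(x,y). Per-cell terms -P(x,y)·log₂P(x,y):
  X=0: 0.4308, 0.3821
  X=1: 0.5278, 0.5200
Sum of the 4 terms: H(X,Y) = 1.8607 bits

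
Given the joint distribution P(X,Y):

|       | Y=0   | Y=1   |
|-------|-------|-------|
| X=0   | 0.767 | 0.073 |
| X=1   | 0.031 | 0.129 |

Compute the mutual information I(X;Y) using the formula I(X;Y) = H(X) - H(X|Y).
0.2545 bits

I(X;Y) = H(X) - H(X|Y)

Marginal of X (row sums):
  P(X=0) = 0.767 + 0.073 = 0.840
  P(X=1) = 0.031 + 0.129 = 0.160
H(X) = -[0.840·log₂(0.840) + 0.160·log₂(0.160)]
  = 0.2113 + 0.4230 = 0.6343 bits

Marginal of Y (column sums):
  P(Y=0) = 0.767 + 0.031 = 0.798
  P(Y=1) = 0.073 + 0.129 = 0.202
H(X|Y) = Σ_y P(y)·H(X|Y=y):
  Y=0: P(Y=0) = 0.798, P(X|Y=0) = (767/798, 31/798) → H(X|Y=0) = 0.2370
  Y=1: P(Y=1) = 0.202, P(X|Y=1) = (73/202, 129/202) → H(X|Y=1) = 0.9438
H(X|Y) = 0.798·0.2370 + 0.202·0.9438 = 0.3798 bits

I(X;Y) = H(X) - H(X|Y) = 0.6343 - 0.3798 = 0.2545 bits

Cross-check via I(X;Y) = H(X) + H(Y) - H(X,Y): computing H(Y) from the column sums and H(X,Y) from the 4 cells in the same way gives H(Y) = 0.7259 bits and H(X,Y) = 1.1057 bits, so
I(X;Y) = 0.6343 + 0.7259 - 1.1057 = 0.2545 bits ✓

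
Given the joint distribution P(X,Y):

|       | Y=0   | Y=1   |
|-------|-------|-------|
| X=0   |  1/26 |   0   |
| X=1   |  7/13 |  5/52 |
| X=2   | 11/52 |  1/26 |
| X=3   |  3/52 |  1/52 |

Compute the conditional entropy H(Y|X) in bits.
0.6067 bits

H(Y|X) = H(X,Y) - H(X)

H(X,Y) = -Σ_{x,y} P(x,y) log₂ P(x,y). Per-cell terms -P(x,y)·log₂P(x,y):
  X=0: 0.18078614, 0.00000000
  X=1: 0.48089181, 0.32485689
  X=2: 0.47405941, 0.18078614
  X=3: 0.23743138, 0.10962384
  (cells with P = 0 contribute 0)
Sum of the 8 terms: H(X,Y) = 1.9884356 bits

Marginal of X (row sums):
  P(X=0) = 1/26 + 0 = 1/26
  P(X=1) = 7/13 + 5/52 = 33/52
  P(X=2) = 11/52 + 1/26 = 1/4
  P(X=3) = 3/52 + 1/52 = 1/13
H(X) = -[(1/26)·log₂(1/26) + (33/52)·log₂(33/52) + (1/4)·log₂(1/4) + (1/13)·log₂(1/13)]
  = 0.18078614 + 0.41633663 + 0.50000000 + 0.28464921 = 1.3817720 bits

H(Y|X) = H(X,Y) - H(X) = 1.9884356 - 1.3817720 = 0.6067 bits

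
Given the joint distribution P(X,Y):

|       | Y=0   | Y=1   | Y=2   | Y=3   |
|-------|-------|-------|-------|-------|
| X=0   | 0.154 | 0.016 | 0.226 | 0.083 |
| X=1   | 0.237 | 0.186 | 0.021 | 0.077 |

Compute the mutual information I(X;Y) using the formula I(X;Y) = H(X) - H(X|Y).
0.2764 bits

I(X;Y) = H(X) - H(X|Y)

Marginal of X (row sums):
  P(X=0) = 0.154 + 0.016 + 0.226 + 0.083 = 0.479
  P(X=1) = 0.237 + 0.186 + 0.021 + 0.077 = 0.521
H(X) = -[0.479·log₂(0.479) + 0.521·log₂(0.521)]
  = 0.508651 + 0.490076 = 0.99873 bits

Marginal of Y (column sums):
  P(Y=0) = 0.154 + 0.237 = 0.391
  P(Y=1) = 0.016 + 0.186 = 0.202
  P(Y=2) = 0.226 + 0.021 = 0.247
  P(Y=3) = 0.083 + 0.077 = 0.160
H(X|Y) = Σ_y P(y)·H(X|Y=y):
  Y=0: P(Y=0) = 0.391, P(X|Y=0) = (154/391, 237/391) → H(X|Y=0) = 0.967247
  Y=1: P(Y=1) = 0.202, P(X|Y=1) = (8/101, 93/101) → H(X|Y=1) = 0.399382
  Y=2: P(Y=2) = 0.247, P(X|Y=2) = (226/247, 21/247) → H(X|Y=2) = 0.419626
  Y=3: P(Y=3) = 0.160, P(X|Y=3) = (83/160, 77/160) → H(X|Y=3) = 0.998985
H(X|Y) = 0.391·0.967247 + 0.202·0.399382 + 0.247·0.419626 + 0.160·0.998985 = 0.72235 bits

I(X;Y) = H(X) - H(X|Y) = 0.99873 - 0.72235 = 0.2764 bits

Cross-check via I(X;Y) = H(X) + H(Y) - H(X,Y): computing H(Y) from the column sums and H(X,Y) from the 8 cells in the same way gives H(Y) = 1.91716 bits and H(X,Y) = 2.63951 bits, so
I(X;Y) = 0.99873 + 1.91716 - 2.63951 = 0.2764 bits ✓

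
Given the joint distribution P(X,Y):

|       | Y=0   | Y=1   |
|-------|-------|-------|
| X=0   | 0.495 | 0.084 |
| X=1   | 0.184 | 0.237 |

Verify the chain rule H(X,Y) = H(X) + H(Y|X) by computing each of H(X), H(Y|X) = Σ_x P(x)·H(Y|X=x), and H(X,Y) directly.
H(X) = 0.9819 bits, H(Y|X) = 0.7621 bits, H(X,Y) = 1.7440 bits

Marginal of X (row sums):
  P(X=0) = 0.495 + 0.084 = 0.579
  P(X=1) = 0.184 + 0.237 = 0.421
H(X) = -[0.579·log₂(0.579) + 0.421·log₂(0.421)]
  = 0.45646 + 0.52545 = 0.9819 bits

H(Y|X) = Σ_x P(x)·H(Y|X=x):
  X=0: P(X=0) = 0.579, P(Y|X=0) = (165/193, 28/193) → H(Y|X=0) = 0.59738
  X=1: P(X=1) = 0.421, P(Y|X=1) = (184/421, 237/421) → H(Y|X=1) = 0.98854
H(Y|X) = 0.579·0.59738 + 0.421·0.98854 = 0.7621 bits

H(X,Y) = -Σ_{x,y} P(x,y) log₂ P(x,y). Per-cell terms -P(x,y)·log₂P(x,y):
  X=0: 0.50218, 0.30017
  X=1: 0.44937, 0.49226
Sum of the 4 terms: H(X,Y) = 1.7440 bits

Chain rule check:
  H(X) + H(Y|X) = 0.9819 + 0.7621 = 1.7440 bits
  H(X,Y) = 1.7440 bits
✓ Chain rule verified.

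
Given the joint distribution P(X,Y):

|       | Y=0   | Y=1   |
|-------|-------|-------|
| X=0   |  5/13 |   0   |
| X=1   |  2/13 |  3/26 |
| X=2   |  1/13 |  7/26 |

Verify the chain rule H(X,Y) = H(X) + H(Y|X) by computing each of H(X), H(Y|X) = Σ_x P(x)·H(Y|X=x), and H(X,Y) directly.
H(X) = 1.5697 bits, H(Y|X) = 0.5298 bits, H(X,Y) = 2.0995 bits

Marginal of X (row sums):
  P(X=0) = 5/13 + 0 = 5/13
  P(X=1) = 2/13 + 3/26 = 7/26
  P(X=2) = 1/13 + 7/26 = 9/26
H(X) = -[(5/13)·log₂(5/13) + (7/26)·log₂(7/26) + (9/26)·log₂(9/26)]
  = 0.5302 + 0.5097 + 0.5298 = 1.5697 bits

H(Y|X) = Σ_x P(x)·H(Y|X=x):
  X=0: P(X=0) = 5/13, P(Y|X=0) = (1, 0) → H(Y|X=0) = 0.0000
  X=1: P(X=1) = 7/26, P(Y|X=1) = (4/7, 3/7) → H(Y|X=1) = 0.9852
  X=2: P(X=2) = 9/26, P(Y|X=2) = (2/9, 7/9) → H(Y|X=2) = 0.7642
H(Y|X) = (5/13)·0.0000 + (7/26)·0.9852 + (9/26)·0.7642 = 0.5298 bits

H(X,Y) = -Σ_{x,y} P(x,y) log₂ P(x,y). Per-cell terms -P(x,y)·log₂P(x,y):
  X=0: 0.5302, 0.0000
  X=1: 0.4155, 0.3595
  X=2: 0.2846, 0.5097
  (cells with P = 0 contribute 0)
Sum of the 6 terms: H(X,Y) = 2.0995 bits

Chain rule check:
  H(X) + H(Y|X) = 1.5697 + 0.5298 = 2.0995 bits
  H(X,Y) = 2.0995 bits
✓ Chain rule verified.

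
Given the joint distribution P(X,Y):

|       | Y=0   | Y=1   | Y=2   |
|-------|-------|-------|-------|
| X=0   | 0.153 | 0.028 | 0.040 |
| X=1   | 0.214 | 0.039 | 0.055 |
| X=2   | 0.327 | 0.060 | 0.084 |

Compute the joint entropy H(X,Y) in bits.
2.7043 bits

H(X,Y) = -Σ_{x,y} P(x,y) log₂ P(x,y). Per-cell terms -P(x,y)·log₂P(x,y):
  X=0: 0.41438, 0.14444, 0.18575
  X=1: 0.47600, 0.18253, 0.23014
  X=2: 0.52733, 0.24353, 0.30017
Sum of the 9 terms: H(X,Y) = 2.7043 bits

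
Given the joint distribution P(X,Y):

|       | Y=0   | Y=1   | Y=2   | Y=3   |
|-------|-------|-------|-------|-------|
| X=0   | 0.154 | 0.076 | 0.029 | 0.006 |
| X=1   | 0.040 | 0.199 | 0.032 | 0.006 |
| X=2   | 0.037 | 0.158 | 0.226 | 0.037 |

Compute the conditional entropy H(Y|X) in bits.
1.4638 bits

H(Y|X) = H(X,Y) - H(X)

H(X,Y) = -Σ_{x,y} P(x,y) log₂ P(x,y). Per-cell terms -P(x,y)·log₂P(x,y):
  X=0: 0.41565, 0.28256, 0.14813, 0.04428
  X=1: 0.18575, 0.46350, 0.15891, 0.04428
  X=2: 0.17598, 0.42060, 0.48491, 0.17598
Sum of the 12 terms: H(X,Y) = 3.0005 bits

Marginal of X (row sums):
  P(X=0) = 0.154 + 0.076 + 0.029 + 0.006 = 0.265
  P(X=1) = 0.040 + 0.199 + 0.032 + 0.006 = 0.277
  P(X=2) = 0.037 + 0.158 + 0.226 + 0.037 = 0.458
H(X) = -[0.265·log₂(0.265) + 0.277·log₂(0.277) + 0.458·log₂(0.458)]
  = 0.50772 + 0.51302 + 0.51597 = 1.5367 bits

H(Y|X) = H(X,Y) - H(X) = 3.0005 - 1.5367 = 1.4638 bits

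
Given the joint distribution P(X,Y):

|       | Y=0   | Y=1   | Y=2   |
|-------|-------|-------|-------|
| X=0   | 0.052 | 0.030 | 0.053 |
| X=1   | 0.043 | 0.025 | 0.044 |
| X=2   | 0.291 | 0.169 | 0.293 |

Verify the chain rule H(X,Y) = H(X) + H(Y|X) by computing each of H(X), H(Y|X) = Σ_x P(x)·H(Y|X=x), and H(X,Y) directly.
H(X) = 1.0519 bits, H(Y|X) = 1.5434 bits, H(X,Y) = 2.5953 bits

Marginal of X (row sums):
  P(X=0) = 0.052 + 0.030 + 0.053 = 0.135
  P(X=1) = 0.043 + 0.025 + 0.044 = 0.112
  P(X=2) = 0.291 + 0.169 + 0.293 = 0.753
H(X) = -[0.135·log₂(0.135) + 0.112·log₂(0.112) + 0.753·log₂(0.753)]
  = 0.39001 + 0.35374 + 0.30819 = 1.0519 bits

H(Y|X) = Σ_x P(x)·H(Y|X=x):
  X=0: P(X=0) = 0.135, P(Y|X=0) = (52/135, 2/9, 53/135) → H(Y|X=0) = 1.54193
  X=1: P(X=1) = 0.112, P(Y|X=1) = (43/112, 25/112, 11/28) → H(Y|X=1) = 1.54271
  X=2: P(X=2) = 0.753, P(Y|X=2) = (97/251, 169/753, 293/753) → H(Y|X=2) = 1.54374
H(Y|X) = 0.135·1.54193 + 0.112·1.54271 + 0.753·1.54374 = 1.5434 bits

H(X,Y) = -Σ_{x,y} P(x,y) log₂ P(x,y). Per-cell terms -P(x,y)·log₂P(x,y):
  X=0: 0.22180, 0.15177, 0.22461
  X=1: 0.19520, 0.13305, 0.19828
  X=2: 0.51824, 0.43347, 0.51891
Sum of the 9 terms: H(X,Y) = 2.5953 bits

Chain rule check:
  H(X) + H(Y|X) = 1.0519 + 1.5434 = 2.5953 bits
  H(X,Y) = 2.5953 bits
✓ Chain rule verified.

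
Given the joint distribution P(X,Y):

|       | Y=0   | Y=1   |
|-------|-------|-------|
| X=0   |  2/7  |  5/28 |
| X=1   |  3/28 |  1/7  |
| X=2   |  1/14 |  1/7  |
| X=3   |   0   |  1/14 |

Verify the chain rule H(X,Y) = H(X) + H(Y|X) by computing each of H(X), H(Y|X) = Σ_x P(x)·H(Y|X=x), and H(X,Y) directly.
H(X) = 1.7621 bits, H(Y|X) = 0.8894 bits, H(X,Y) = 2.6515 bits

Marginal of X (row sums):
  P(X=0) = 2/7 + 5/28 = 13/28
  P(X=1) = 3/28 + 1/7 = 1/4
  P(X=2) = 1/14 + 1/7 = 3/14
  P(X=3) = 0 + 1/14 = 1/14
H(X) = -[(13/28)·log₂(13/28) + (1/4)·log₂(1/4) + (3/14)·log₂(3/14) + (1/14)·log₂(1/14)]
  = 0.51392 + 0.50000 + 0.47623 + 0.27195 = 1.7621 bits

H(Y|X) = Σ_x P(x)·H(Y|X=x):
  X=0: P(X=0) = 13/28, P(Y|X=0) = (8/13, 5/13) → H(Y|X=0) = 0.96124
  X=1: P(X=1) = 1/4, P(Y|X=1) = (3/7, 4/7) → H(Y|X=1) = 0.98523
  X=2: P(X=2) = 3/14, P(Y|X=2) = (1/3, 2/3) → H(Y|X=2) = 0.91830
  X=3: P(X=3) = 1/14, P(Y|X=3) = (0, 1) → H(Y|X=3) = 0.00000
H(Y|X) = (13/28)·0.96124 + (1/4)·0.98523 + (3/14)·0.91830 + (1/14)·0.00000 = 0.8894 bits

H(X,Y) = -Σ_{x,y} P(x,y) log₂ P(x,y). Per-cell terms -P(x,y)·log₂P(x,y):
  X=0: 0.51639, 0.44383
  X=1: 0.34526, 0.40105
  X=2: 0.27195, 0.40105
  X=3: 0.00000, 0.27195
  (cells with P = 0 contribute 0)
Sum of the 8 terms: H(X,Y) = 2.6515 bits

Chain rule check:
  H(X) + H(Y|X) = 1.7621 + 0.8894 = 2.6515 bits
  H(X,Y) = 2.6515 bits
✓ Chain rule verified.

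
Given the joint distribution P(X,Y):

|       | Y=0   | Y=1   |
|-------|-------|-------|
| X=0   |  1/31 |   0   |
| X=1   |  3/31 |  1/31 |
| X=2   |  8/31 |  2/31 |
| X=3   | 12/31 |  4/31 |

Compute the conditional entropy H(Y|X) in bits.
0.7563 bits

H(Y|X) = H(X,Y) - H(X)

H(X,Y) = -Σ_{x,y} P(x,y) log₂ P(x,y). Per-cell terms -P(x,y)·log₂P(x,y):
  X=0: 0.1598, 0.0000
  X=1: 0.3261, 0.1598
  X=2: 0.5043, 0.2551
  X=3: 0.5300, 0.3812
  (cells with P = 0 contribute 0)
Sum of the 8 terms: H(X,Y) = 2.3163 bits

Marginal of X (row sums):
  P(X=0) = 1/31 + 0 = 1/31
  P(X=1) = 3/31 + 1/31 = 4/31
  P(X=2) = 8/31 + 2/31 = 10/31
  P(X=3) = 12/31 + 4/31 = 16/31
H(X) = -[(1/31)·log₂(1/31) + (4/31)·log₂(4/31) + (10/31)·log₂(10/31) + (16/31)·log₂(16/31)]
  = 0.1598 + 0.3812 + 0.5265 + 0.4925 = 1.5600 bits

H(Y|X) = H(X,Y) - H(X) = 2.3163 - 1.5600 = 0.7563 bits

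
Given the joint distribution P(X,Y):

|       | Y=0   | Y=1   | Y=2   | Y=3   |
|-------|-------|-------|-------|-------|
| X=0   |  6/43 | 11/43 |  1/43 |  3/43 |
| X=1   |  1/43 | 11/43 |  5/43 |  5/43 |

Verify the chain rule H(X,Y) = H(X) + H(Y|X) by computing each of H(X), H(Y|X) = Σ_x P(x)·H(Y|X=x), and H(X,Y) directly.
H(X) = 0.9996 bits, H(Y|X) = 1.6455 bits, H(X,Y) = 2.6451 bits

Marginal of X (row sums):
  P(X=0) = 6/43 + 11/43 + 1/43 + 3/43 = 21/43
  P(X=1) = 1/43 + 11/43 + 5/43 + 5/43 = 22/43
H(X) = -[(21/43)·log₂(21/43) + (22/43)·log₂(22/43)]
  = 0.50495 + 0.49466 = 0.9996 bits

H(Y|X) = Σ_x P(x)·H(Y|X=x):
  X=0: P(X=0) = 21/43, P(Y|X=0) = (2/7, 11/21, 1/21, 1/7) → H(Y|X=0) = 1.61525
  X=1: P(X=1) = 22/43, P(Y|X=1) = (1/22, 1/2, 5/22, 5/22) → H(Y|X=1) = 1.67429
H(Y|X) = (21/43)·1.61525 + (22/43)·1.67429 = 1.6455 bits

H(X,Y) = -Σ_{x,y} P(x,y) log₂ P(x,y). Per-cell terms -P(x,y)·log₂P(x,y):
  X=0: 0.39646, 0.50314, 0.12619, 0.26800
  X=1: 0.12619, 0.50314, 0.36097, 0.36097
Sum of the 8 terms: H(X,Y) = 2.6451 bits

Chain rule check:
  H(X) + H(Y|X) = 0.9996 + 1.6455 = 2.6451 bits
  H(X,Y) = 2.6451 bits
✓ Chain rule verified.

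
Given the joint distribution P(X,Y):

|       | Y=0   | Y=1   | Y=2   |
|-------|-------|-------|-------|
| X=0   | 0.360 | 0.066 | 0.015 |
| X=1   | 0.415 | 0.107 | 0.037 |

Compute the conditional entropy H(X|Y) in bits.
0.9832 bits

H(X|Y) = H(X,Y) - H(Y)

H(X,Y) = -Σ_{x,y} P(x,y) log₂ P(x,y). Per-cell terms -P(x,y)·log₂P(x,y):
  X=0: 0.5306, 0.2588, 0.0909
  X=1: 0.5266, 0.3450, 0.1760
Sum of the 6 terms: H(X,Y) = 1.9279 bits

Marginal of Y (column sums):
  P(Y=0) = 0.360 + 0.415 = 0.775
  P(Y=1) = 0.066 + 0.107 = 0.173
  P(Y=2) = 0.015 + 0.037 = 0.052
H(Y) = -[0.775·log₂(0.775) + 0.173·log₂(0.173) + 0.052·log₂(0.052)]
  = 0.2850 + 0.4379 + 0.2218 = 0.9447 bits

H(X|Y) = H(X,Y) - H(Y) = 1.9279 - 0.9447 = 0.9832 bits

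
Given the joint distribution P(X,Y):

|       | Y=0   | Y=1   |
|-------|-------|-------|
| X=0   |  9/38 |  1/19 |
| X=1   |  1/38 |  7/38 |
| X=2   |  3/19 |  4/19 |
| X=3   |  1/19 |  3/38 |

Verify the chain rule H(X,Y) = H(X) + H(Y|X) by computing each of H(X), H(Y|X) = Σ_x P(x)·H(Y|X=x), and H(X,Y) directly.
H(X) = 1.9067 bits, H(Y|X) = 0.8032 bits, H(X,Y) = 2.7099 bits

Marginal of X (row sums):
  P(X=0) = 9/38 + 1/19 = 11/38
  P(X=1) = 1/38 + 7/38 = 4/19
  P(X=2) = 3/19 + 4/19 = 7/19
  P(X=3) = 1/19 + 3/38 = 5/38
H(X) = -[(11/38)·log₂(11/38) + (4/19)·log₂(4/19) + (7/19)·log₂(7/19) + (5/38)·log₂(5/38)]
  = 0.51772 + 0.47325 + 0.53074 + 0.38500 = 1.9067 bits

H(Y|X) = Σ_x P(x)·H(Y|X=x):
  X=0: P(X=0) = 11/38, P(Y|X=0) = (9/11, 2/11) → H(Y|X=0) = 0.68404
  X=1: P(X=1) = 4/19, P(Y|X=1) = (1/8, 7/8) → H(Y|X=1) = 0.54356
  X=2: P(X=2) = 7/19, P(Y|X=2) = (3/7, 4/7) → H(Y|X=2) = 0.98523
  X=3: P(X=3) = 5/38, P(Y|X=3) = (2/5, 3/5) → H(Y|X=3) = 0.97095
H(Y|X) = (11/38)·0.68404 + (4/19)·0.54356 + (7/19)·0.98523 + (5/38)·0.97095 = 0.8032 bits

H(X,Y) = -Σ_{x,y} P(x,y) log₂ P(x,y). Per-cell terms -P(x,y)·log₂P(x,y):
  X=0: 0.49216, 0.22358
  X=1: 0.13810, 0.44958
  X=2: 0.42047, 0.47325
  X=3: 0.22358, 0.28918
Sum of the 8 terms: H(X,Y) = 2.7099 bits

Chain rule check:
  H(X) + H(Y|X) = 1.9067 + 0.8032 = 2.7099 bits
  H(X,Y) = 2.7099 bits
✓ Chain rule verified.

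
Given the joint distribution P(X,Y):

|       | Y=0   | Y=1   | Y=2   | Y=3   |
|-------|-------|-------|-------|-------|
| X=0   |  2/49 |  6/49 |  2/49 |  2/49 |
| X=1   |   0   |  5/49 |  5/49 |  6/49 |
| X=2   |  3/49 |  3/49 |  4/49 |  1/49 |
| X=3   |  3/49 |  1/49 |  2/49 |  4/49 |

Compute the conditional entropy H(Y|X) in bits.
1.7508 bits

H(Y|X) = H(X,Y) - H(X)

H(X,Y) = -Σ_{x,y} P(x,y) log₂ P(x,y). Per-cell terms -P(x,y)·log₂P(x,y):
  X=0: 0.18836, 0.37099, 0.18836, 0.18836
  X=1: 0.00000, 0.33600, 0.33600, 0.37099
  X=2: 0.24672, 0.24672, 0.29508, 0.11459
  X=3: 0.24672, 0.11459, 0.18836, 0.29508
  (cells with P = 0 contribute 0)
Sum of the 16 terms: H(X,Y) = 3.7269 bits

Marginal of X (row sums):
  P(X=0) = 2/49 + 6/49 + 2/49 + 2/49 = 12/49
  P(X=1) = 0 + 5/49 + 5/49 + 6/49 = 16/49
  P(X=2) = 3/49 + 3/49 + 4/49 + 1/49 = 11/49
  P(X=3) = 3/49 + 1/49 + 2/49 + 4/49 = 10/49
H(X) = -[(12/49)·log₂(12/49) + (16/49)·log₂(16/49) + (11/49)·log₂(11/49) + (10/49)·log₂(10/49)]
  = 0.49708 + 0.52725 + 0.48384 + 0.46791 = 1.9761 bits

H(Y|X) = H(X,Y) - H(X) = 3.7269 - 1.9761 = 1.7508 bits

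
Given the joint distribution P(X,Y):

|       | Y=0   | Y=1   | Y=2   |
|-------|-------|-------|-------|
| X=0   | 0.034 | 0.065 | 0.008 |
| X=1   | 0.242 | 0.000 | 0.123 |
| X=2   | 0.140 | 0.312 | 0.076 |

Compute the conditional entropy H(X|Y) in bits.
1.0217 bits

H(X|Y) = H(X,Y) - H(Y)

H(X,Y) = -Σ_{x,y} P(x,y) log₂ P(x,y). Per-cell terms -P(x,y)·log₂P(x,y):
  X=0: 0.16586293, 0.25632207, 0.05572627
  X=1: 0.49535489, 0.00000000, 0.37186218
  X=2: 0.39711018, 0.52427920, 0.28255711
  (cells with P = 0 contribute 0)
Sum of the 9 terms: H(X,Y) = 2.5490748 bits

Marginal of Y (column sums):
  P(Y=0) = 0.034 + 0.242 + 0.140 = 0.416
  P(Y=1) = 0.065 + 0.000 + 0.312 = 0.377
  P(Y=2) = 0.008 + 0.123 + 0.076 = 0.207
H(Y) = -[0.416·log₂(0.416) + 0.377·log₂(0.377) + 0.207·log₂(0.207)]
  = 0.52638334 + 0.53057607 + 0.47036555 = 1.5273250 bits

H(X|Y) = H(X,Y) - H(Y) = 2.5490748 - 1.5273250 = 1.0217 bits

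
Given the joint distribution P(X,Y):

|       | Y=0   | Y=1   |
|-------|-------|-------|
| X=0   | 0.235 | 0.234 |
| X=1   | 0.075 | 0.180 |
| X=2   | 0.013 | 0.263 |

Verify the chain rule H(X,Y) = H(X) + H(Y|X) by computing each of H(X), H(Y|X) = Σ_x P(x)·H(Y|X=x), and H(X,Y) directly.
H(X) = 1.5276 bits, H(Y|X) = 0.7675 bits, H(X,Y) = 2.2951 bits

Marginal of X (row sums):
  P(X=0) = 0.235 + 0.234 = 0.469
  P(X=1) = 0.075 + 0.180 = 0.255
  P(X=2) = 0.013 + 0.263 = 0.276
H(X) = -[0.469·log₂(0.469) + 0.255·log₂(0.255) + 0.276·log₂(0.276)]
  = 0.5123 + 0.5027 + 0.5126 = 1.5276 bits

H(Y|X) = Σ_x P(x)·H(Y|X=x):
  X=0: P(X=0) = 0.469, P(Y|X=0) = (235/469, 234/469) → H(Y|X=0) = 1.0000
  X=1: P(X=1) = 0.255, P(Y|X=1) = (5/17, 12/17) → H(Y|X=1) = 0.8740
  X=2: P(X=2) = 0.276, P(Y|X=2) = (13/276, 263/276) → H(Y|X=2) = 0.2740
H(Y|X) = 0.469·1.0000 + 0.255·0.8740 + 0.276·0.2740 = 0.7675 bits

H(X,Y) = -Σ_{x,y} P(x,y) log₂ P(x,y). Per-cell terms -P(x,y)·log₂P(x,y):
  X=0: 0.4910, 0.4903
  X=1: 0.2803, 0.4453
  X=2: 0.0814, 0.5068
Sum of the 6 terms: H(X,Y) = 2.2951 bits

Chain rule check:
  H(X) + H(Y|X) = 1.5276 + 0.7675 = 2.2951 bits
  H(X,Y) = 2.2951 bits
✓ Chain rule verified.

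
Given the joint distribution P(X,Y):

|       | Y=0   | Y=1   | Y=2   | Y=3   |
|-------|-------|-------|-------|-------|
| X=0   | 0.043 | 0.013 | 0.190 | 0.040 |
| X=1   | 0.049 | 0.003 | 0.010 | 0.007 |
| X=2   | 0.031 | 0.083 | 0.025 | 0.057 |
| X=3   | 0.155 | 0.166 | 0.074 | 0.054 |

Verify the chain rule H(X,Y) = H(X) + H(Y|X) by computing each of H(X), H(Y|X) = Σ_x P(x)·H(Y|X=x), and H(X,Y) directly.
H(X) = 1.7621 bits, H(Y|X) = 1.6847 bits, H(X,Y) = 3.4469 bits

Marginal of X (row sums):
  P(X=0) = 0.043 + 0.013 + 0.190 + 0.040 = 0.286
  P(X=1) = 0.049 + 0.003 + 0.010 + 0.007 = 0.069
  P(X=2) = 0.031 + 0.083 + 0.025 + 0.057 = 0.196
  P(X=3) = 0.155 + 0.166 + 0.074 + 0.054 = 0.449
H(X) = -[0.286·log₂(0.286) + 0.069·log₂(0.069) + 0.196·log₂(0.196) + 0.449·log₂(0.449)]
  = 0.516491 + 0.266151 + 0.460811 + 0.518690 = 1.7621 bits

H(Y|X) = Σ_x P(x)·H(Y|X=x):
  X=0: P(X=0) = 0.286, P(Y|X=0) = (43/286, 1/22, 95/143, 20/143) → H(Y|X=0) = 1.402582
  X=1: P(X=1) = 0.069, P(Y|X=1) = (49/69, 1/23, 10/69, 7/69) → H(Y|X=1) = 1.286112
  X=2: P(X=2) = 0.196, P(Y|X=2) = (31/196, 83/196, 25/196, 57/196) → H(Y|X=2) = 1.842876
  X=3: P(X=3) = 0.449, P(Y|X=3) = (155/449, 166/449, 74/449, 54/449) → H(Y|X=3) = 1.856631
H(Y|X) = 0.286·1.402582 + 0.069·1.286112 + 0.196·1.842876 + 0.449·1.856631 = 1.6847 bits

H(X,Y) = -Σ_{x,y} P(x,y) log₂ P(x,y). Per-cell terms -P(x,y)·log₂P(x,y):
  X=0: 0.195199, 0.081449, 0.455226, 0.185754
  X=1: 0.213203, 0.025142, 0.066439, 0.050109
  X=2: 0.155359, 0.298032, 0.133048, 0.235575
  X=3: 0.416897, 0.430064, 0.277968, 0.227388
Sum of the 16 terms: H(X,Y) = 3.4469 bits

Chain rule check:
  H(X) + H(Y|X) = 1.7621 + 1.6847 = 3.4468 bits
  H(X,Y) = 3.4469 bits
✓ Chain rule verified (Δ = 0.0001 is 4-dp rounding noise: each of the three values was rounded independently).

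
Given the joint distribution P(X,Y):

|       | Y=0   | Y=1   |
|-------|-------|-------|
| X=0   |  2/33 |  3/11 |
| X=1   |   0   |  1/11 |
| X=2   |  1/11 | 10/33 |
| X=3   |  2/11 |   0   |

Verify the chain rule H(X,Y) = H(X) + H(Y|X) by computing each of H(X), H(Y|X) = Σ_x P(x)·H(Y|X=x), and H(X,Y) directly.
H(X) = 1.8194 bits, H(Y|X) = 0.5350 bits, H(X,Y) = 2.3544 bits

Marginal of X (row sums):
  P(X=0) = 2/33 + 3/11 = 1/3
  P(X=1) = 0 + 1/11 = 1/11
  P(X=2) = 1/11 + 10/33 = 13/33
  P(X=3) = 2/11 + 0 = 2/11
H(X) = -[(1/3)·log₂(1/3) + (1/11)·log₂(1/11) + (13/33)·log₂(13/33) + (2/11)·log₂(2/11)]
  = 0.52832 + 0.31449 + 0.52944 + 0.44717 = 1.8194 bits

H(Y|X) = Σ_x P(x)·H(Y|X=x):
  X=0: P(X=0) = 1/3, P(Y|X=0) = (2/11, 9/11) → H(Y|X=0) = 0.68404
  X=1: P(X=1) = 1/11, P(Y|X=1) = (0, 1) → H(Y|X=1) = 0.00000
  X=2: P(X=2) = 13/33, P(Y|X=2) = (3/13, 10/13) → H(Y|X=2) = 0.77935
  X=3: P(X=3) = 2/11, P(Y|X=3) = (1, 0) → H(Y|X=3) = 0.00000
H(Y|X) = (1/3)·0.68404 + (1/11)·0.00000 + (13/33)·0.77935 + (2/11)·0.00000 = 0.5350 bits

H(X,Y) = -Σ_{x,y} P(x,y) log₂ P(x,y). Per-cell terms -P(x,y)·log₂P(x,y):
  X=0: 0.24511, 0.51122
  X=1: 0.00000, 0.31449
  X=2: 0.31449, 0.52196
  X=3: 0.44717, 0.00000
  (cells with P = 0 contribute 0)
Sum of the 8 terms: H(X,Y) = 2.3544 bits

Chain rule check:
  H(X) + H(Y|X) = 1.8194 + 0.5350 = 2.3544 bits
  H(X,Y) = 2.3544 bits
✓ Chain rule verified.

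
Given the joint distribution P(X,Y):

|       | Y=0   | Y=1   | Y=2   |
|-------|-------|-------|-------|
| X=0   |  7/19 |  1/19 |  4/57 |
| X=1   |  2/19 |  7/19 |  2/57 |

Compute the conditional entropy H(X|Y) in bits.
0.6875 bits

H(X|Y) = H(X,Y) - H(Y)

H(X,Y) = -Σ_{x,y} P(x,y) log₂ P(x,y). Per-cell terms -P(x,y)·log₂P(x,y):
  X=0: 0.53074, 0.22358, 0.26897
  X=1: 0.34189, 0.53074, 0.16958
Sum of the 6 terms: H(X,Y) = 2.0655 bits

Marginal of Y (column sums):
  P(Y=0) = 7/19 + 2/19 = 9/19
  P(Y=1) = 1/19 + 7/19 = 8/19
  P(Y=2) = 4/57 + 2/57 = 2/19
H(Y) = -[(9/19)·log₂(9/19) + (8/19)·log₂(8/19) + (2/19)·log₂(2/19)]
  = 0.51063 + 0.52544 + 0.34189 = 1.3780 bits

H(X|Y) = H(X,Y) - H(Y) = 2.0655 - 1.3780 = 0.6875 bits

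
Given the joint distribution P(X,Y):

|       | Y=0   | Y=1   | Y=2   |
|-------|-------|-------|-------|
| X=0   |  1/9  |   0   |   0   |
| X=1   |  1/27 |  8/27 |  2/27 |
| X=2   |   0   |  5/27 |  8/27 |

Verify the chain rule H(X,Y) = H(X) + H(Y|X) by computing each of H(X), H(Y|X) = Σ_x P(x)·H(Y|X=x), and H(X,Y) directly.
H(X) = 1.3877 bits, H(Y|X) = 0.9093 bits, H(X,Y) = 2.2969 bits

Marginal of X (row sums):
  P(X=0) = 1/9 + 0 + 0 = 1/9
  P(X=1) = 1/27 + 8/27 + 2/27 = 11/27
  P(X=2) = 0 + 5/27 + 8/27 = 13/27
H(X) = -[(1/9)·log₂(1/9) + (11/27)·log₂(11/27) + (13/27)·log₂(13/27)]
  = 0.352214 + 0.527778 + 0.507697 = 1.3877 bits

H(Y|X) = Σ_x P(x)·H(Y|X=x):
  X=0: P(X=0) = 1/9, P(Y|X=0) = (1, 0, 0) → H(Y|X=0) = 0.000000
  X=1: P(X=1) = 11/27, P(Y|X=1) = (1/11, 8/11, 2/11) → H(Y|X=1) = 1.095795
  X=2: P(X=2) = 13/27, P(Y|X=2) = (0, 5/13, 8/13) → H(Y|X=2) = 0.961237
H(Y|X) = (1/9)·0.000000 + (11/27)·1.095795 + (13/27)·0.961237 = 0.9093 bits

H(X,Y) = -Σ_{x,y} P(x,y) log₂ P(x,y). Per-cell terms -P(x,y)·log₂P(x,y):
  X=0: 0.352214, 0.000000, 0.000000
  X=1: 0.176107, 0.519967, 0.278140
  X=2: 0.000000, 0.450548, 0.519967
  (cells with P = 0 contribute 0)
Sum of the 9 terms: H(X,Y) = 2.2969 bits

Chain rule check:
  H(X) + H(Y|X) = 1.3877 + 0.9093 = 2.2970 bits
  H(X,Y) = 2.2969 bits
✓ Chain rule verified (Δ = 0.0001 is 4-dp rounding noise: each of the three values was rounded independently).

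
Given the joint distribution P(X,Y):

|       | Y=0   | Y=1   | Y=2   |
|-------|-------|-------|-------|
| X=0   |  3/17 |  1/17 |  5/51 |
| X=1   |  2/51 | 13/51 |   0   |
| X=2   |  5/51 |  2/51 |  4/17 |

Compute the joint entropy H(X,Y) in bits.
2.6993 bits

H(X,Y) = -Σ_{x,y} P(x,y) log₂ P(x,y). Per-cell terms -P(x,y)·log₂P(x,y):
  X=0: 0.4416, 0.2404, 0.3285
  X=1: 0.1832, 0.5027, 0.0000
  X=2: 0.3285, 0.1832, 0.4912
  (cells with P = 0 contribute 0)
Sum of the 9 terms: H(X,Y) = 2.6993 bits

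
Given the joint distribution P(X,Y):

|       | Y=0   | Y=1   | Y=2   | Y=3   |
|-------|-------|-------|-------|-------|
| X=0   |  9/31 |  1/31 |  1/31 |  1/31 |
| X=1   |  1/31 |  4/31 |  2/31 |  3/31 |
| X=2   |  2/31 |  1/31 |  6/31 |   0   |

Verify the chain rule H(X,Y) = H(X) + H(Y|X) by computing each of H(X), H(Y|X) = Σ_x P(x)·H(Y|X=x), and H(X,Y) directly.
H(X) = 1.5746 bits, H(Y|X) = 1.4185 bits, H(X,Y) = 2.9931 bits

Marginal of X (row sums):
  P(X=0) = 9/31 + 1/31 + 1/31 + 1/31 = 12/31
  P(X=1) = 1/31 + 4/31 + 2/31 + 3/31 = 10/31
  P(X=2) = 2/31 + 1/31 + 6/31 + 0 = 9/31
H(X) = -[(12/31)·log₂(12/31) + (10/31)·log₂(10/31) + (9/31)·log₂(9/31)]
  = 0.53003 + 0.52654 + 0.51801 = 1.5746 bits

H(Y|X) = Σ_x P(x)·H(Y|X=x):
  X=0: P(X=0) = 12/31, P(Y|X=0) = (3/4, 1/12, 1/12, 1/12) → H(Y|X=0) = 1.20752
  X=1: P(X=1) = 10/31, P(Y|X=1) = (1/10, 2/5, 1/5, 3/10) → H(Y|X=1) = 1.84644
  X=2: P(X=2) = 9/31, P(Y|X=2) = (2/9, 1/9, 2/3, 0) → H(Y|X=2) = 1.22439
H(Y|X) = (12/31)·1.20752 + (10/31)·1.84644 + (9/31)·1.22439 = 1.4185 bits

H(X,Y) = -Σ_{x,y} P(x,y) log₂ P(x,y). Per-cell terms -P(x,y)·log₂P(x,y):
  X=0: 0.51801, 0.15981, 0.15981, 0.15981
  X=1: 0.15981, 0.38119, 0.25511, 0.32605
  X=2: 0.25511, 0.15981, 0.45856, 0.00000
  (cells with P = 0 contribute 0)
Sum of the 12 terms: H(X,Y) = 2.9931 bits

Chain rule check:
  H(X) + H(Y|X) = 1.5746 + 1.4185 = 2.9931 bits
  H(X,Y) = 2.9931 bits
✓ Chain rule verified.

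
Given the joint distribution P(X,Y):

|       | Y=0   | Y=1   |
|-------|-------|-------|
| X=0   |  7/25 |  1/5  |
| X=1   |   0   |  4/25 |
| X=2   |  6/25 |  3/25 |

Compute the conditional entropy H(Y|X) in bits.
0.8009 bits

H(Y|X) = H(X,Y) - H(X)

H(X,Y) = -Σ_{x,y} P(x,y) log₂ P(x,y). Per-cell terms -P(x,y)·log₂P(x,y):
  X=0: 0.5142, 0.4644
  X=1: 0.0000, 0.4230
  X=2: 0.4941, 0.3671
  (cells with P = 0 contribute 0)
Sum of the 6 terms: H(X,Y) = 2.2628 bits

Marginal of X (row sums):
  P(X=0) = 7/25 + 1/5 = 12/25
  P(X=1) = 0 + 4/25 = 4/25
  P(X=2) = 6/25 + 3/25 = 9/25
H(X) = -[(12/25)·log₂(12/25) + (4/25)·log₂(4/25) + (9/25)·log₂(9/25)]
  = 0.5083 + 0.4230 + 0.5306 = 1.4619 bits

H(Y|X) = H(X,Y) - H(X) = 2.2628 - 1.4619 = 0.8009 bits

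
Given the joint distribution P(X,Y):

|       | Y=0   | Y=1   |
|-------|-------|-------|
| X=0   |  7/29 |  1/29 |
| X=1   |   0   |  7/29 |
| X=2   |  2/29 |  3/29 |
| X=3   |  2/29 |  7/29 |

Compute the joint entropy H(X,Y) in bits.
2.5232 bits

H(X,Y) = -Σ_{x,y} P(x,y) log₂ P(x,y). Per-cell terms -P(x,y)·log₂P(x,y):
  X=0: 0.49498, 0.16752
  X=1: 0.00000, 0.49498
  X=2: 0.26607, 0.33859
  X=3: 0.26607, 0.49498
  (cells with P = 0 contribute 0)
Sum of the 8 terms: H(X,Y) = 2.5232 bits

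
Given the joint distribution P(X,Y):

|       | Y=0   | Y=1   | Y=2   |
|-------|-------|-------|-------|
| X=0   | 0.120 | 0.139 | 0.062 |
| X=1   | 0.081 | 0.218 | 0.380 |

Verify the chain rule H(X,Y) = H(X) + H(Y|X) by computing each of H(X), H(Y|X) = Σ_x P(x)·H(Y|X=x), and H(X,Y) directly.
H(X) = 0.9055 bits, H(Y|X) = 1.4093 bits, H(X,Y) = 2.3147 bits

Marginal of X (row sums):
  P(X=0) = 0.120 + 0.139 + 0.062 = 0.321
  P(X=1) = 0.081 + 0.218 + 0.380 = 0.679
H(X) = -[0.321·log₂(0.321) + 0.679·log₂(0.679)]
  = 0.52623 + 0.37923 = 0.9055 bits

H(Y|X) = Σ_x P(x)·H(Y|X=x):
  X=0: P(X=0) = 0.321, P(Y|X=0) = (40/107, 139/321, 62/321) → H(Y|X=0) = 1.51173
  X=1: P(X=1) = 0.679, P(Y|X=1) = (81/679, 218/679, 380/679) → H(Y|X=1) = 1.36082
H(Y|X) = 0.321·1.51173 + 0.679·1.36082 = 1.4093 bits

H(X,Y) = -Σ_{x,y} P(x,y) log₂ P(x,y). Per-cell terms -P(x,y)·log₂P(x,y):
  X=0: 0.36707, 0.39571, 0.24872
  X=1: 0.29370, 0.47908, 0.53045
Sum of the 6 terms: H(X,Y) = 2.3147 bits

Chain rule check:
  H(X) + H(Y|X) = 0.9055 + 1.4093 = 2.3148 bits
  H(X,Y) = 2.3147 bits
✓ Chain rule verified (Δ = 0.0001 is 4-dp rounding noise: each of the three values was rounded independently).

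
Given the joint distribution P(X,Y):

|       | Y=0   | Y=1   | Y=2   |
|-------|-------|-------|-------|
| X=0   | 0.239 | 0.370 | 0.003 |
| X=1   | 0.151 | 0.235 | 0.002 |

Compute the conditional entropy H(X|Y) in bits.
0.9635 bits

H(X|Y) = H(X,Y) - H(Y)

H(X,Y) = -Σ_{x,y} P(x,y) log₂ P(x,y). Per-cell terms -P(x,y)·log₂P(x,y):
  X=0: 0.49352, 0.53073, 0.02514
  X=1: 0.41183, 0.49098, 0.01793
Sum of the 6 terms: H(X,Y) = 1.9701 bits

Marginal of Y (column sums):
  P(Y=0) = 0.239 + 0.151 = 0.390
  P(Y=1) = 0.370 + 0.235 = 0.605
  P(Y=2) = 0.003 + 0.002 = 0.005
H(Y) = -[0.390·log₂(0.390) + 0.605·log₂(0.605) + 0.005·log₂(0.005)]
  = 0.52980 + 0.43862 + 0.03822 = 1.0066 bits

H(X|Y) = H(X,Y) - H(Y) = 1.9701 - 1.0066 = 0.9635 bits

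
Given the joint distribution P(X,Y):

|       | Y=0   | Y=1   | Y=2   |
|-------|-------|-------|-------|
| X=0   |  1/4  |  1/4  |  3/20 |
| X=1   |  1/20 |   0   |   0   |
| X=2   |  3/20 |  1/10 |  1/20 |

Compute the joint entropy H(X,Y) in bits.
2.5855 bits

H(X,Y) = -Σ_{x,y} P(x,y) log₂ P(x,y). Per-cell terms -P(x,y)·log₂P(x,y):
  X=0: 0.50000, 0.50000, 0.41054
  X=1: 0.21610, 0.00000, 0.00000
  X=2: 0.41054, 0.33219, 0.21610
  (cells with P = 0 contribute 0)
Sum of the 9 terms: H(X,Y) = 2.5855 bits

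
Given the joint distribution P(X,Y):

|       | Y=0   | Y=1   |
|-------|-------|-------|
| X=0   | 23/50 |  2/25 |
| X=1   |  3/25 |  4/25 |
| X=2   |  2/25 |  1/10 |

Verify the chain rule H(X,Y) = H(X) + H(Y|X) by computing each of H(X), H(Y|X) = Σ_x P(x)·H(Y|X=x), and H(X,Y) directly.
H(X) = 1.4396 bits, H(Y|X) = 0.7811 bits, H(X,Y) = 2.2206 bits

Marginal of X (row sums):
  P(X=0) = 23/50 + 2/25 = 27/50
  P(X=1) = 3/25 + 4/25 = 7/25
  P(X=2) = 2/25 + 1/10 = 9/50
H(X) = -[(27/50)·log₂(27/50) + (7/25)·log₂(7/25) + (9/50)·log₂(9/50)]
  = 0.48004 + 0.51422 + 0.44531 = 1.4396 bits

H(Y|X) = Σ_x P(x)·H(Y|X=x):
  X=0: P(X=0) = 27/50, P(Y|X=0) = (23/27, 4/27) → H(Y|X=0) = 0.60519
  X=1: P(X=1) = 7/25, P(Y|X=1) = (3/7, 4/7) → H(Y|X=1) = 0.98523
  X=2: P(X=2) = 9/50, P(Y|X=2) = (4/9, 5/9) → H(Y|X=2) = 0.99108
H(Y|X) = (27/50)·0.60519 + (7/25)·0.98523 + (9/50)·0.99108 = 0.7811 bits

H(X,Y) = -Σ_{x,y} P(x,y) log₂ P(x,y). Per-cell terms -P(x,y)·log₂P(x,y):
  X=0: 0.51534, 0.29151
  X=1: 0.36707, 0.42302
  X=2: 0.29151, 0.33219
Sum of the 6 terms: H(X,Y) = 2.2206 bits

Chain rule check:
  H(X) + H(Y|X) = 1.4396 + 0.7811 = 2.2207 bits
  H(X,Y) = 2.2206 bits
✓ Chain rule verified (Δ = 0.0001 is 4-dp rounding noise: each of the three values was rounded independently).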